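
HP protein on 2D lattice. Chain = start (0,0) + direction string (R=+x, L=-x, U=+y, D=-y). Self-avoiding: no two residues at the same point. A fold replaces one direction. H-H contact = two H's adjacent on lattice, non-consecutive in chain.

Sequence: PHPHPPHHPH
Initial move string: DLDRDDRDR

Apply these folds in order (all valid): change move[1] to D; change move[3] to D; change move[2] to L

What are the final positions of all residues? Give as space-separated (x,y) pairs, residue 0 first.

Answer: (0,0) (0,-1) (0,-2) (-1,-2) (-1,-3) (-1,-4) (-1,-5) (0,-5) (0,-6) (1,-6)

Derivation:
Initial moves: DLDRDDRDR
Fold: move[1]->D => DDDRDDRDR (positions: [(0, 0), (0, -1), (0, -2), (0, -3), (1, -3), (1, -4), (1, -5), (2, -5), (2, -6), (3, -6)])
Fold: move[3]->D => DDDDDDRDR (positions: [(0, 0), (0, -1), (0, -2), (0, -3), (0, -4), (0, -5), (0, -6), (1, -6), (1, -7), (2, -7)])
Fold: move[2]->L => DDLDDDRDR (positions: [(0, 0), (0, -1), (0, -2), (-1, -2), (-1, -3), (-1, -4), (-1, -5), (0, -5), (0, -6), (1, -6)])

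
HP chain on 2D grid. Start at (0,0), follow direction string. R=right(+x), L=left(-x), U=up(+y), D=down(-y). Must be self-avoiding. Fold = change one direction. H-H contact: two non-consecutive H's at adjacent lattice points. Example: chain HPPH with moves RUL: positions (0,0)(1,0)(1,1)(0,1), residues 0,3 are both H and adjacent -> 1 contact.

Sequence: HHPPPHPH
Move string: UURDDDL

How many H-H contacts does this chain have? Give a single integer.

Answer: 2

Derivation:
Positions: [(0, 0), (0, 1), (0, 2), (1, 2), (1, 1), (1, 0), (1, -1), (0, -1)]
H-H contact: residue 0 @(0,0) - residue 5 @(1, 0)
H-H contact: residue 0 @(0,0) - residue 7 @(0, -1)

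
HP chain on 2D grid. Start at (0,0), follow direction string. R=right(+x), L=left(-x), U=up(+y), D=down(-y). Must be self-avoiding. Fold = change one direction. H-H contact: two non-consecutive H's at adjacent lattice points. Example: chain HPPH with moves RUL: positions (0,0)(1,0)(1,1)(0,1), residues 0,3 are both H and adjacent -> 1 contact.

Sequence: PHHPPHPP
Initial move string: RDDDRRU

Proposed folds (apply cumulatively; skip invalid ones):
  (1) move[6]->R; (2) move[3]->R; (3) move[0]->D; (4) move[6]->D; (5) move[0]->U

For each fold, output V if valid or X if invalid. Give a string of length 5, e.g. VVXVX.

Initial: RDDDRRU -> [(0, 0), (1, 0), (1, -1), (1, -2), (1, -3), (2, -3), (3, -3), (3, -2)]
Fold 1: move[6]->R => RDDDRRR VALID
Fold 2: move[3]->R => RDDRRRR VALID
Fold 3: move[0]->D => DDDRRRR VALID
Fold 4: move[6]->D => DDDRRRD VALID
Fold 5: move[0]->U => UDDRRRD INVALID (collision), skipped

Answer: VVVVX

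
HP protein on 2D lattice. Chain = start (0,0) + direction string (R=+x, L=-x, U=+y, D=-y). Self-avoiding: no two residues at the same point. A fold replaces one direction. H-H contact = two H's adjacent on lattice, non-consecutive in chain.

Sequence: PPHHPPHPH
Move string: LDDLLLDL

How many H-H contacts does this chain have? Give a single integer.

Positions: [(0, 0), (-1, 0), (-1, -1), (-1, -2), (-2, -2), (-3, -2), (-4, -2), (-4, -3), (-5, -3)]
No H-H contacts found.

Answer: 0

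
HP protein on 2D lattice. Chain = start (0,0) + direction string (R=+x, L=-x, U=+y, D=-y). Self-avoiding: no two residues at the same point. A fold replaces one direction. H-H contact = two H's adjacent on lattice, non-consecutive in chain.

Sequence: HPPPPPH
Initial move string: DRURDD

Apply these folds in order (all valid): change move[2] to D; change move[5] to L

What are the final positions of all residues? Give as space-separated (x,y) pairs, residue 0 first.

Initial moves: DRURDD
Fold: move[2]->D => DRDRDD (positions: [(0, 0), (0, -1), (1, -1), (1, -2), (2, -2), (2, -3), (2, -4)])
Fold: move[5]->L => DRDRDL (positions: [(0, 0), (0, -1), (1, -1), (1, -2), (2, -2), (2, -3), (1, -3)])

Answer: (0,0) (0,-1) (1,-1) (1,-2) (2,-2) (2,-3) (1,-3)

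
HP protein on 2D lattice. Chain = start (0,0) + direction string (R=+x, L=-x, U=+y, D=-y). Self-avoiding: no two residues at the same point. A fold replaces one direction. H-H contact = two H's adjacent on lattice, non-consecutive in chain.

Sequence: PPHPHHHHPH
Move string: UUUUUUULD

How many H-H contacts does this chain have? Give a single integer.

Positions: [(0, 0), (0, 1), (0, 2), (0, 3), (0, 4), (0, 5), (0, 6), (0, 7), (-1, 7), (-1, 6)]
H-H contact: residue 6 @(0,6) - residue 9 @(-1, 6)

Answer: 1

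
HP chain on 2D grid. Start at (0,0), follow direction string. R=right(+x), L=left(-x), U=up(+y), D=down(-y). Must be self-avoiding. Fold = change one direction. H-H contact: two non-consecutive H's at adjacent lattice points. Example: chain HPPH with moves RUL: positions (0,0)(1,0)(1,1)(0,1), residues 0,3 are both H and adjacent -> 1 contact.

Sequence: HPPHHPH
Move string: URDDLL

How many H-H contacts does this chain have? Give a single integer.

Answer: 1

Derivation:
Positions: [(0, 0), (0, 1), (1, 1), (1, 0), (1, -1), (0, -1), (-1, -1)]
H-H contact: residue 0 @(0,0) - residue 3 @(1, 0)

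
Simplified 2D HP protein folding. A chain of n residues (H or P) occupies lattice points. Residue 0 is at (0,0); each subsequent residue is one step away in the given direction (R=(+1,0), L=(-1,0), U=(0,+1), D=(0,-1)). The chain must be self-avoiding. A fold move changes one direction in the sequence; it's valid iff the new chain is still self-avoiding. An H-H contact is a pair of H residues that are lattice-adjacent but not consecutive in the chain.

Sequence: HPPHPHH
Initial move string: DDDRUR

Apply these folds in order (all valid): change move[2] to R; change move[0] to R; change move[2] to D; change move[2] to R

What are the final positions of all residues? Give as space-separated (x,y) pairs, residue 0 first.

Initial moves: DDDRUR
Fold: move[2]->R => DDRRUR (positions: [(0, 0), (0, -1), (0, -2), (1, -2), (2, -2), (2, -1), (3, -1)])
Fold: move[0]->R => RDRRUR (positions: [(0, 0), (1, 0), (1, -1), (2, -1), (3, -1), (3, 0), (4, 0)])
Fold: move[2]->D => RDDRUR (positions: [(0, 0), (1, 0), (1, -1), (1, -2), (2, -2), (2, -1), (3, -1)])
Fold: move[2]->R => RDRRUR (positions: [(0, 0), (1, 0), (1, -1), (2, -1), (3, -1), (3, 0), (4, 0)])

Answer: (0,0) (1,0) (1,-1) (2,-1) (3,-1) (3,0) (4,0)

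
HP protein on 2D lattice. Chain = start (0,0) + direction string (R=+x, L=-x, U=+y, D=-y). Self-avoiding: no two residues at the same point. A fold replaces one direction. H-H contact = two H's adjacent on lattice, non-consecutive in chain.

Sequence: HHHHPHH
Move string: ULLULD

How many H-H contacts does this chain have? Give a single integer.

Positions: [(0, 0), (0, 1), (-1, 1), (-2, 1), (-2, 2), (-3, 2), (-3, 1)]
H-H contact: residue 3 @(-2,1) - residue 6 @(-3, 1)

Answer: 1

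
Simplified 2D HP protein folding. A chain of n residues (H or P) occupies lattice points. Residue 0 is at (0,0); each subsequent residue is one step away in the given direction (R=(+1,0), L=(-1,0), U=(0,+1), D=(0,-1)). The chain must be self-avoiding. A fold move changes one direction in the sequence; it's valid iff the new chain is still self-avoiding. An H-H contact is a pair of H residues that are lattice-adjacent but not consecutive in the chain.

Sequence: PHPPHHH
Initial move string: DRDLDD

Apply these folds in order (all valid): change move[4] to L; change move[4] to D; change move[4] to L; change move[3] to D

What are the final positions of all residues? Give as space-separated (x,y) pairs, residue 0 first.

Answer: (0,0) (0,-1) (1,-1) (1,-2) (1,-3) (0,-3) (0,-4)

Derivation:
Initial moves: DRDLDD
Fold: move[4]->L => DRDLLD (positions: [(0, 0), (0, -1), (1, -1), (1, -2), (0, -2), (-1, -2), (-1, -3)])
Fold: move[4]->D => DRDLDD (positions: [(0, 0), (0, -1), (1, -1), (1, -2), (0, -2), (0, -3), (0, -4)])
Fold: move[4]->L => DRDLLD (positions: [(0, 0), (0, -1), (1, -1), (1, -2), (0, -2), (-1, -2), (-1, -3)])
Fold: move[3]->D => DRDDLD (positions: [(0, 0), (0, -1), (1, -1), (1, -2), (1, -3), (0, -3), (0, -4)])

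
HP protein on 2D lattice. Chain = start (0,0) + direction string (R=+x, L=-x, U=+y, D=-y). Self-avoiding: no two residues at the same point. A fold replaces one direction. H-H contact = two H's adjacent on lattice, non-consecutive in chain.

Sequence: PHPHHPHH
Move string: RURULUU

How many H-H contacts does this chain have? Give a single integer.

Positions: [(0, 0), (1, 0), (1, 1), (2, 1), (2, 2), (1, 2), (1, 3), (1, 4)]
No H-H contacts found.

Answer: 0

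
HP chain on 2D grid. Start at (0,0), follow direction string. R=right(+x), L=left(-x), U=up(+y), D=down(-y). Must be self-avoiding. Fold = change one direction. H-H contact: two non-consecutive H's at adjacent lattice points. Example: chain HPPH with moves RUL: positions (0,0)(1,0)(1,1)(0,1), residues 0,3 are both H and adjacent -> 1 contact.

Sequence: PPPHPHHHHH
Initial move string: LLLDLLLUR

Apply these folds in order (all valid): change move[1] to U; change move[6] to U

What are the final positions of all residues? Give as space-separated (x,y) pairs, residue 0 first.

Initial moves: LLLDLLLUR
Fold: move[1]->U => LULDLLLUR (positions: [(0, 0), (-1, 0), (-1, 1), (-2, 1), (-2, 0), (-3, 0), (-4, 0), (-5, 0), (-5, 1), (-4, 1)])
Fold: move[6]->U => LULDLLUUR (positions: [(0, 0), (-1, 0), (-1, 1), (-2, 1), (-2, 0), (-3, 0), (-4, 0), (-4, 1), (-4, 2), (-3, 2)])

Answer: (0,0) (-1,0) (-1,1) (-2,1) (-2,0) (-3,0) (-4,0) (-4,1) (-4,2) (-3,2)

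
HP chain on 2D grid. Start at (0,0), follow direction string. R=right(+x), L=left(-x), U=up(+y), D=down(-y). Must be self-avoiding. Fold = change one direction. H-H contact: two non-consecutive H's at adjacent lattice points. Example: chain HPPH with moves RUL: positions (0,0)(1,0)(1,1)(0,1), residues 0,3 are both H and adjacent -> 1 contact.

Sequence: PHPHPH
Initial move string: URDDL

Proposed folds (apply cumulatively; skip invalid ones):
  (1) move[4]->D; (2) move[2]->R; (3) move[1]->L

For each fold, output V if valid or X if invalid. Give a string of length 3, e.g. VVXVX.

Answer: VVX

Derivation:
Initial: URDDL -> [(0, 0), (0, 1), (1, 1), (1, 0), (1, -1), (0, -1)]
Fold 1: move[4]->D => URDDD VALID
Fold 2: move[2]->R => URRDD VALID
Fold 3: move[1]->L => ULRDD INVALID (collision), skipped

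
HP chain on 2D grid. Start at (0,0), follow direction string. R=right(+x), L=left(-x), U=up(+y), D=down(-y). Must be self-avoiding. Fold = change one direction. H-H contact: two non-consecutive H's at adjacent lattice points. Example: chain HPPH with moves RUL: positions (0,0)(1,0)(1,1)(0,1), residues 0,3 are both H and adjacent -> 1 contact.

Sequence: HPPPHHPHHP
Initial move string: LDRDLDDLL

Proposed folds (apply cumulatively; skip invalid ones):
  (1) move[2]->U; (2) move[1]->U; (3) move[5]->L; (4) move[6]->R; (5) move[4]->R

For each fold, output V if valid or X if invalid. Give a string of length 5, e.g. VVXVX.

Answer: XXVXX

Derivation:
Initial: LDRDLDDLL -> [(0, 0), (-1, 0), (-1, -1), (0, -1), (0, -2), (-1, -2), (-1, -3), (-1, -4), (-2, -4), (-3, -4)]
Fold 1: move[2]->U => LDUDLDDLL INVALID (collision), skipped
Fold 2: move[1]->U => LURDLDDLL INVALID (collision), skipped
Fold 3: move[5]->L => LDRDLLDLL VALID
Fold 4: move[6]->R => LDRDLLRLL INVALID (collision), skipped
Fold 5: move[4]->R => LDRDRLDLL INVALID (collision), skipped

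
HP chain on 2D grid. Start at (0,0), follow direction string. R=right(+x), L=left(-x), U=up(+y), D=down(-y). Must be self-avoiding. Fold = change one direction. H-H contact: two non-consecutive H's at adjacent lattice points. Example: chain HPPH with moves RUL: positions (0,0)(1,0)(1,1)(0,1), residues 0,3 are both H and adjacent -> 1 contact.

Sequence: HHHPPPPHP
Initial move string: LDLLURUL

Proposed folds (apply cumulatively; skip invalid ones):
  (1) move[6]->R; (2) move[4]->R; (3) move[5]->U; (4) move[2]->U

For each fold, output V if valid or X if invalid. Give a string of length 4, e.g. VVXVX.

Answer: XXVX

Derivation:
Initial: LDLLURUL -> [(0, 0), (-1, 0), (-1, -1), (-2, -1), (-3, -1), (-3, 0), (-2, 0), (-2, 1), (-3, 1)]
Fold 1: move[6]->R => LDLLURRL INVALID (collision), skipped
Fold 2: move[4]->R => LDLLRRUL INVALID (collision), skipped
Fold 3: move[5]->U => LDLLUUUL VALID
Fold 4: move[2]->U => LDULUUUL INVALID (collision), skipped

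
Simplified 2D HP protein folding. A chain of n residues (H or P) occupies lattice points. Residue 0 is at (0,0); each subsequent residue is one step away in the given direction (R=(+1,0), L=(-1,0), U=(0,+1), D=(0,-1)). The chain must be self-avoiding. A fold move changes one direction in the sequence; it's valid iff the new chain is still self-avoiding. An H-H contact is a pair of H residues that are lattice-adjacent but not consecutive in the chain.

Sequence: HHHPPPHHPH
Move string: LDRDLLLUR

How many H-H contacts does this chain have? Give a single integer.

Answer: 2

Derivation:
Positions: [(0, 0), (-1, 0), (-1, -1), (0, -1), (0, -2), (-1, -2), (-2, -2), (-3, -2), (-3, -1), (-2, -1)]
H-H contact: residue 2 @(-1,-1) - residue 9 @(-2, -1)
H-H contact: residue 6 @(-2,-2) - residue 9 @(-2, -1)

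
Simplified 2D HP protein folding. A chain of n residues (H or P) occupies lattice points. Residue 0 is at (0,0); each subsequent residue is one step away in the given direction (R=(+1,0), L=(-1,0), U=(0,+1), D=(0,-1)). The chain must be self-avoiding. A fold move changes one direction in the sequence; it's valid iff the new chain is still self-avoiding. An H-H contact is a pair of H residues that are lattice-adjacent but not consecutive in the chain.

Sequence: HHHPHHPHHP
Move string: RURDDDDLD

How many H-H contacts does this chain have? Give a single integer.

Answer: 1

Derivation:
Positions: [(0, 0), (1, 0), (1, 1), (2, 1), (2, 0), (2, -1), (2, -2), (2, -3), (1, -3), (1, -4)]
H-H contact: residue 1 @(1,0) - residue 4 @(2, 0)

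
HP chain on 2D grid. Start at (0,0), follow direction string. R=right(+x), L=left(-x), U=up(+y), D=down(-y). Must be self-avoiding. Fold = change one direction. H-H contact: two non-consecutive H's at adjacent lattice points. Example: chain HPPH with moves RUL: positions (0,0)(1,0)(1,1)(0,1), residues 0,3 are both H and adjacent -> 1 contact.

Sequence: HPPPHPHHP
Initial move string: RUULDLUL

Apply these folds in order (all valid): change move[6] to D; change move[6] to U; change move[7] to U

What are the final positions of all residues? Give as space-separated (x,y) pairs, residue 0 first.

Initial moves: RUULDLUL
Fold: move[6]->D => RUULDLDL (positions: [(0, 0), (1, 0), (1, 1), (1, 2), (0, 2), (0, 1), (-1, 1), (-1, 0), (-2, 0)])
Fold: move[6]->U => RUULDLUL (positions: [(0, 0), (1, 0), (1, 1), (1, 2), (0, 2), (0, 1), (-1, 1), (-1, 2), (-2, 2)])
Fold: move[7]->U => RUULDLUU (positions: [(0, 0), (1, 0), (1, 1), (1, 2), (0, 2), (0, 1), (-1, 1), (-1, 2), (-1, 3)])

Answer: (0,0) (1,0) (1,1) (1,2) (0,2) (0,1) (-1,1) (-1,2) (-1,3)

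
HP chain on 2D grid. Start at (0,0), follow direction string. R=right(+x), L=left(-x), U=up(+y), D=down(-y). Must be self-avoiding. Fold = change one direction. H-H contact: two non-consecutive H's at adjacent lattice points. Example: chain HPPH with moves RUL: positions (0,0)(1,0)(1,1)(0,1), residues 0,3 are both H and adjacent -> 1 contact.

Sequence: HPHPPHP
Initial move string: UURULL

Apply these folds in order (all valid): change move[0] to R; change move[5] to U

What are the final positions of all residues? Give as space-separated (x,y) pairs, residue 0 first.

Answer: (0,0) (1,0) (1,1) (2,1) (2,2) (1,2) (1,3)

Derivation:
Initial moves: UURULL
Fold: move[0]->R => RURULL (positions: [(0, 0), (1, 0), (1, 1), (2, 1), (2, 2), (1, 2), (0, 2)])
Fold: move[5]->U => RURULU (positions: [(0, 0), (1, 0), (1, 1), (2, 1), (2, 2), (1, 2), (1, 3)])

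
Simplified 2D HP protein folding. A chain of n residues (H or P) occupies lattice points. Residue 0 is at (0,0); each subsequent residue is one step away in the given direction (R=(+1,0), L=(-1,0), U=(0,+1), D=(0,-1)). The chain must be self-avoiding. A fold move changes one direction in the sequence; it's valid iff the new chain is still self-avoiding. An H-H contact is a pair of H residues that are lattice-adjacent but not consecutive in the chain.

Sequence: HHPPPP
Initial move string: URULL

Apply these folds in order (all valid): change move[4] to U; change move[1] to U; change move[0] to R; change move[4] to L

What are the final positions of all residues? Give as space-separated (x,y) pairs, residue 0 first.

Answer: (0,0) (1,0) (1,1) (1,2) (0,2) (-1,2)

Derivation:
Initial moves: URULL
Fold: move[4]->U => URULU (positions: [(0, 0), (0, 1), (1, 1), (1, 2), (0, 2), (0, 3)])
Fold: move[1]->U => UUULU (positions: [(0, 0), (0, 1), (0, 2), (0, 3), (-1, 3), (-1, 4)])
Fold: move[0]->R => RUULU (positions: [(0, 0), (1, 0), (1, 1), (1, 2), (0, 2), (0, 3)])
Fold: move[4]->L => RUULL (positions: [(0, 0), (1, 0), (1, 1), (1, 2), (0, 2), (-1, 2)])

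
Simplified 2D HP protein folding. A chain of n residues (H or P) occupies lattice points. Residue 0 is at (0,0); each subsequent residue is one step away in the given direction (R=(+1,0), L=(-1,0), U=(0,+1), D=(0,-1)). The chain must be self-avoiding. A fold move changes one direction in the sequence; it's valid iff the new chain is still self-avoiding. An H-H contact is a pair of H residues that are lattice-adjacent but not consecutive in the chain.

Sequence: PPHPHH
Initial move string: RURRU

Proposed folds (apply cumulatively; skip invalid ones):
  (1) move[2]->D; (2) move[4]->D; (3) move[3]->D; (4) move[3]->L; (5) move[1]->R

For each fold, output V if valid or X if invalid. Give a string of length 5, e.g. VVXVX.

Answer: XVVXV

Derivation:
Initial: RURRU -> [(0, 0), (1, 0), (1, 1), (2, 1), (3, 1), (3, 2)]
Fold 1: move[2]->D => RUDRU INVALID (collision), skipped
Fold 2: move[4]->D => RURRD VALID
Fold 3: move[3]->D => RURDD VALID
Fold 4: move[3]->L => RURLD INVALID (collision), skipped
Fold 5: move[1]->R => RRRDD VALID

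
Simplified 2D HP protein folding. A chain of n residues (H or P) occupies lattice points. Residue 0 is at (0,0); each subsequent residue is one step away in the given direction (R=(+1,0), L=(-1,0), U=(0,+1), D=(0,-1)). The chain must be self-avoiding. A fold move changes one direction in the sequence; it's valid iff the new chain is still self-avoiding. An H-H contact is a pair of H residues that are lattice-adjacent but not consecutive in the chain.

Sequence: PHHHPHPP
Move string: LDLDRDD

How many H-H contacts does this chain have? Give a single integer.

Positions: [(0, 0), (-1, 0), (-1, -1), (-2, -1), (-2, -2), (-1, -2), (-1, -3), (-1, -4)]
H-H contact: residue 2 @(-1,-1) - residue 5 @(-1, -2)

Answer: 1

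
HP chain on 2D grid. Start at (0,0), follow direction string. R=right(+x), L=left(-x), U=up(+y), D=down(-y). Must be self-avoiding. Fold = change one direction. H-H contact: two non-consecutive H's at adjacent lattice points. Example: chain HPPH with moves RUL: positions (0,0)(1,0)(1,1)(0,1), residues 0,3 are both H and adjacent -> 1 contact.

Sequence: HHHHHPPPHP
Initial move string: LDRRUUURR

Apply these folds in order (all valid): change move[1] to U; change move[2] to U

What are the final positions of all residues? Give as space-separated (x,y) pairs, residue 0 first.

Initial moves: LDRRUUURR
Fold: move[1]->U => LURRUUURR (positions: [(0, 0), (-1, 0), (-1, 1), (0, 1), (1, 1), (1, 2), (1, 3), (1, 4), (2, 4), (3, 4)])
Fold: move[2]->U => LUURUUURR (positions: [(0, 0), (-1, 0), (-1, 1), (-1, 2), (0, 2), (0, 3), (0, 4), (0, 5), (1, 5), (2, 5)])

Answer: (0,0) (-1,0) (-1,1) (-1,2) (0,2) (0,3) (0,4) (0,5) (1,5) (2,5)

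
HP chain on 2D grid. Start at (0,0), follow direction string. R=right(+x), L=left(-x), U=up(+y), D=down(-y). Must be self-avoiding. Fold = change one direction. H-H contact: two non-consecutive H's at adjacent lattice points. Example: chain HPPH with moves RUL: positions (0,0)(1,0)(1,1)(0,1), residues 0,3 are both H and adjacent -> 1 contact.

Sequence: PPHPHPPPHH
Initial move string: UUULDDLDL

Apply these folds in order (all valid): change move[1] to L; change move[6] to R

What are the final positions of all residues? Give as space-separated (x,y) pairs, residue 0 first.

Answer: (0,0) (0,1) (-1,1) (-1,2) (-2,2) (-2,1) (-2,0) (-1,0) (-1,-1) (-2,-1)

Derivation:
Initial moves: UUULDDLDL
Fold: move[1]->L => ULULDDLDL (positions: [(0, 0), (0, 1), (-1, 1), (-1, 2), (-2, 2), (-2, 1), (-2, 0), (-3, 0), (-3, -1), (-4, -1)])
Fold: move[6]->R => ULULDDRDL (positions: [(0, 0), (0, 1), (-1, 1), (-1, 2), (-2, 2), (-2, 1), (-2, 0), (-1, 0), (-1, -1), (-2, -1)])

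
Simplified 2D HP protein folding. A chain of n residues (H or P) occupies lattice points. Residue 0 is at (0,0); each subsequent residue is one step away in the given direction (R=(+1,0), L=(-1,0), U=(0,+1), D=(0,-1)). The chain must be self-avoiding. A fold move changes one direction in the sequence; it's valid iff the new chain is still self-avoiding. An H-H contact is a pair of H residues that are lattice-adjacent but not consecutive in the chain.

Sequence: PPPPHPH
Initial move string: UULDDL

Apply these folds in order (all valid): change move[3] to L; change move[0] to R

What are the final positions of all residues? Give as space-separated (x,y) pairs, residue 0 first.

Answer: (0,0) (1,0) (1,1) (0,1) (-1,1) (-1,0) (-2,0)

Derivation:
Initial moves: UULDDL
Fold: move[3]->L => UULLDL (positions: [(0, 0), (0, 1), (0, 2), (-1, 2), (-2, 2), (-2, 1), (-3, 1)])
Fold: move[0]->R => RULLDL (positions: [(0, 0), (1, 0), (1, 1), (0, 1), (-1, 1), (-1, 0), (-2, 0)])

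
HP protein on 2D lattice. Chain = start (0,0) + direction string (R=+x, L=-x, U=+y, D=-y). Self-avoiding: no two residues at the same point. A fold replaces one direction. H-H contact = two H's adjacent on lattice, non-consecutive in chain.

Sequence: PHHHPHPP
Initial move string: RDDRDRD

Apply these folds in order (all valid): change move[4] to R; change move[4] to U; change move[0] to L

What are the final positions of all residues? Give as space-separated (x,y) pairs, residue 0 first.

Initial moves: RDDRDRD
Fold: move[4]->R => RDDRRRD (positions: [(0, 0), (1, 0), (1, -1), (1, -2), (2, -2), (3, -2), (4, -2), (4, -3)])
Fold: move[4]->U => RDDRURD (positions: [(0, 0), (1, 0), (1, -1), (1, -2), (2, -2), (2, -1), (3, -1), (3, -2)])
Fold: move[0]->L => LDDRURD (positions: [(0, 0), (-1, 0), (-1, -1), (-1, -2), (0, -2), (0, -1), (1, -1), (1, -2)])

Answer: (0,0) (-1,0) (-1,-1) (-1,-2) (0,-2) (0,-1) (1,-1) (1,-2)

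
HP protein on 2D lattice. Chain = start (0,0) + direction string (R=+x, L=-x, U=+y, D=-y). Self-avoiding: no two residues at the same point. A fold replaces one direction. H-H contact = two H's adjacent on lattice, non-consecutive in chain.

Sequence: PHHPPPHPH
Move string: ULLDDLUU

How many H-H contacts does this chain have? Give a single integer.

Positions: [(0, 0), (0, 1), (-1, 1), (-2, 1), (-2, 0), (-2, -1), (-3, -1), (-3, 0), (-3, 1)]
No H-H contacts found.

Answer: 0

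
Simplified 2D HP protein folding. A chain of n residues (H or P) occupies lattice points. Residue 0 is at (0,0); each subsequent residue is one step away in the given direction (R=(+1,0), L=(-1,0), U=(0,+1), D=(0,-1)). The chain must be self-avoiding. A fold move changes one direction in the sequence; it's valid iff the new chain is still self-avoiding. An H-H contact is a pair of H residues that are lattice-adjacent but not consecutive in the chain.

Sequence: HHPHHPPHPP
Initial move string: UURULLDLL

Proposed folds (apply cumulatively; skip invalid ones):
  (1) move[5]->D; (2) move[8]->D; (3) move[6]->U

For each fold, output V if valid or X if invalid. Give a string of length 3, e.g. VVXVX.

Answer: XVV

Derivation:
Initial: UURULLDLL -> [(0, 0), (0, 1), (0, 2), (1, 2), (1, 3), (0, 3), (-1, 3), (-1, 2), (-2, 2), (-3, 2)]
Fold 1: move[5]->D => UURULDDLL INVALID (collision), skipped
Fold 2: move[8]->D => UURULLDLD VALID
Fold 3: move[6]->U => UURULLULD VALID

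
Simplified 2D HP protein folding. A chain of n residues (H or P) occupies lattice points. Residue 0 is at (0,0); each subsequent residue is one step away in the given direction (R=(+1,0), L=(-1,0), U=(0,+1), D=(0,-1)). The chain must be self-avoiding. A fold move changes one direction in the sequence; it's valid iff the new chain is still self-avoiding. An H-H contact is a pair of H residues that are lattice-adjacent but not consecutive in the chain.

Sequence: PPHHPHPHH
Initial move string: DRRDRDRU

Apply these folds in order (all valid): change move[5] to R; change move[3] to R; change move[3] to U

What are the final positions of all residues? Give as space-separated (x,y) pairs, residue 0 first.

Initial moves: DRRDRDRU
Fold: move[5]->R => DRRDRRRU (positions: [(0, 0), (0, -1), (1, -1), (2, -1), (2, -2), (3, -2), (4, -2), (5, -2), (5, -1)])
Fold: move[3]->R => DRRRRRRU (positions: [(0, 0), (0, -1), (1, -1), (2, -1), (3, -1), (4, -1), (5, -1), (6, -1), (6, 0)])
Fold: move[3]->U => DRRURRRU (positions: [(0, 0), (0, -1), (1, -1), (2, -1), (2, 0), (3, 0), (4, 0), (5, 0), (5, 1)])

Answer: (0,0) (0,-1) (1,-1) (2,-1) (2,0) (3,0) (4,0) (5,0) (5,1)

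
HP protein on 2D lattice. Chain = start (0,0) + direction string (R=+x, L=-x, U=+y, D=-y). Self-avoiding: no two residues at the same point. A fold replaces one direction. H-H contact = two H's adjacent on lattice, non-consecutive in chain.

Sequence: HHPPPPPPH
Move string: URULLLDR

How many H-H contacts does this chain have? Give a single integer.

Answer: 1

Derivation:
Positions: [(0, 0), (0, 1), (1, 1), (1, 2), (0, 2), (-1, 2), (-2, 2), (-2, 1), (-1, 1)]
H-H contact: residue 1 @(0,1) - residue 8 @(-1, 1)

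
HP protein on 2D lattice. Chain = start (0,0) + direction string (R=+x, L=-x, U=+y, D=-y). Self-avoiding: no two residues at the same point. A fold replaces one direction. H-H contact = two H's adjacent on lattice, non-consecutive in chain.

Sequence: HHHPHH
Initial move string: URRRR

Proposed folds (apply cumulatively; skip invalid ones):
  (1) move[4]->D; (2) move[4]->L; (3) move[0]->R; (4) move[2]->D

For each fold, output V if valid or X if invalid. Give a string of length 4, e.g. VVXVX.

Answer: VXVV

Derivation:
Initial: URRRR -> [(0, 0), (0, 1), (1, 1), (2, 1), (3, 1), (4, 1)]
Fold 1: move[4]->D => URRRD VALID
Fold 2: move[4]->L => URRRL INVALID (collision), skipped
Fold 3: move[0]->R => RRRRD VALID
Fold 4: move[2]->D => RRDRD VALID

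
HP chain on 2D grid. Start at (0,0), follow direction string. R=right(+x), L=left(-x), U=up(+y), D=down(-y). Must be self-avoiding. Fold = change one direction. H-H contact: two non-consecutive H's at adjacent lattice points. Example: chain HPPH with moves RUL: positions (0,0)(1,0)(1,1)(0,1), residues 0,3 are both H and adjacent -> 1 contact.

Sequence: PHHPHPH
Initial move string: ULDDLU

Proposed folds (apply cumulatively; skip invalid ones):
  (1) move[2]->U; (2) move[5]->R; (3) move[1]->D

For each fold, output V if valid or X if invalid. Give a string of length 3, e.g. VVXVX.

Answer: XXX

Derivation:
Initial: ULDDLU -> [(0, 0), (0, 1), (-1, 1), (-1, 0), (-1, -1), (-2, -1), (-2, 0)]
Fold 1: move[2]->U => ULUDLU INVALID (collision), skipped
Fold 2: move[5]->R => ULDDLR INVALID (collision), skipped
Fold 3: move[1]->D => UDDDLU INVALID (collision), skipped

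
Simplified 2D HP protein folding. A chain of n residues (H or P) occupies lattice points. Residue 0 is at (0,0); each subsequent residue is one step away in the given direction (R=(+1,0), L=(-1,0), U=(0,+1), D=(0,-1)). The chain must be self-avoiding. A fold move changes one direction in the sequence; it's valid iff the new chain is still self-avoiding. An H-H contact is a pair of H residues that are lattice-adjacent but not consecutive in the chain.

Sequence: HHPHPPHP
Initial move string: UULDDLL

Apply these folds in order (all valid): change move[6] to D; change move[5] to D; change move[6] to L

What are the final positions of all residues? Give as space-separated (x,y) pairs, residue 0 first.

Answer: (0,0) (0,1) (0,2) (-1,2) (-1,1) (-1,0) (-1,-1) (-2,-1)

Derivation:
Initial moves: UULDDLL
Fold: move[6]->D => UULDDLD (positions: [(0, 0), (0, 1), (0, 2), (-1, 2), (-1, 1), (-1, 0), (-2, 0), (-2, -1)])
Fold: move[5]->D => UULDDDD (positions: [(0, 0), (0, 1), (0, 2), (-1, 2), (-1, 1), (-1, 0), (-1, -1), (-1, -2)])
Fold: move[6]->L => UULDDDL (positions: [(0, 0), (0, 1), (0, 2), (-1, 2), (-1, 1), (-1, 0), (-1, -1), (-2, -1)])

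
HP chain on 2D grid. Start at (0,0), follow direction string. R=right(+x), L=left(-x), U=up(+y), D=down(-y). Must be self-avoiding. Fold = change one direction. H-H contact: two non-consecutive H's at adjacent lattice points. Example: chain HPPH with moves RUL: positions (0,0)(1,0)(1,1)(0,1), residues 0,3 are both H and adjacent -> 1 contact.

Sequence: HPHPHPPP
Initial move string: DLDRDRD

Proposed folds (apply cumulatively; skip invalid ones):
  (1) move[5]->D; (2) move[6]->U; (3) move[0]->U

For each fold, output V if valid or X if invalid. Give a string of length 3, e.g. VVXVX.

Initial: DLDRDRD -> [(0, 0), (0, -1), (-1, -1), (-1, -2), (0, -2), (0, -3), (1, -3), (1, -4)]
Fold 1: move[5]->D => DLDRDDD VALID
Fold 2: move[6]->U => DLDRDDU INVALID (collision), skipped
Fold 3: move[0]->U => ULDRDDD INVALID (collision), skipped

Answer: VXX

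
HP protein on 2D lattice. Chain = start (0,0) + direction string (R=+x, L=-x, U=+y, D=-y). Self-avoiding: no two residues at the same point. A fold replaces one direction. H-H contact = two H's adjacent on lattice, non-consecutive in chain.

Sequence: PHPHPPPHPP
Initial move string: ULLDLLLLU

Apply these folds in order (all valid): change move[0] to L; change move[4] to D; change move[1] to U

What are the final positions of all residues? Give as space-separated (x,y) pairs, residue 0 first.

Initial moves: ULLDLLLLU
Fold: move[0]->L => LLLDLLLLU (positions: [(0, 0), (-1, 0), (-2, 0), (-3, 0), (-3, -1), (-4, -1), (-5, -1), (-6, -1), (-7, -1), (-7, 0)])
Fold: move[4]->D => LLLDDLLLU (positions: [(0, 0), (-1, 0), (-2, 0), (-3, 0), (-3, -1), (-3, -2), (-4, -2), (-5, -2), (-6, -2), (-6, -1)])
Fold: move[1]->U => LULDDLLLU (positions: [(0, 0), (-1, 0), (-1, 1), (-2, 1), (-2, 0), (-2, -1), (-3, -1), (-4, -1), (-5, -1), (-5, 0)])

Answer: (0,0) (-1,0) (-1,1) (-2,1) (-2,0) (-2,-1) (-3,-1) (-4,-1) (-5,-1) (-5,0)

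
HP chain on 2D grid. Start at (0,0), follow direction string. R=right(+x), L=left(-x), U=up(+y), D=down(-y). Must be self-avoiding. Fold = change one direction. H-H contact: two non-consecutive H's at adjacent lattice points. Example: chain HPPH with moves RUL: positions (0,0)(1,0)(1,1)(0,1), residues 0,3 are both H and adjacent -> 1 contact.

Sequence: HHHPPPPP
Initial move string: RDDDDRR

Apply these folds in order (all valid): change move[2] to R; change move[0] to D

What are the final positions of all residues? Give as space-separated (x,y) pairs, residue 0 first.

Answer: (0,0) (0,-1) (0,-2) (1,-2) (1,-3) (1,-4) (2,-4) (3,-4)

Derivation:
Initial moves: RDDDDRR
Fold: move[2]->R => RDRDDRR (positions: [(0, 0), (1, 0), (1, -1), (2, -1), (2, -2), (2, -3), (3, -3), (4, -3)])
Fold: move[0]->D => DDRDDRR (positions: [(0, 0), (0, -1), (0, -2), (1, -2), (1, -3), (1, -4), (2, -4), (3, -4)])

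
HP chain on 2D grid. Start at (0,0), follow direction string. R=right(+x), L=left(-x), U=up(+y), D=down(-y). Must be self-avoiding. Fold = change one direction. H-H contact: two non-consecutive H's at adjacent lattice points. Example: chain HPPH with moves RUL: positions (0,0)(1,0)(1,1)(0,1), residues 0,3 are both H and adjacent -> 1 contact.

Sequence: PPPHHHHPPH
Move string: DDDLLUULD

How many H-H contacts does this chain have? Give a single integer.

Positions: [(0, 0), (0, -1), (0, -2), (0, -3), (-1, -3), (-2, -3), (-2, -2), (-2, -1), (-3, -1), (-3, -2)]
H-H contact: residue 6 @(-2,-2) - residue 9 @(-3, -2)

Answer: 1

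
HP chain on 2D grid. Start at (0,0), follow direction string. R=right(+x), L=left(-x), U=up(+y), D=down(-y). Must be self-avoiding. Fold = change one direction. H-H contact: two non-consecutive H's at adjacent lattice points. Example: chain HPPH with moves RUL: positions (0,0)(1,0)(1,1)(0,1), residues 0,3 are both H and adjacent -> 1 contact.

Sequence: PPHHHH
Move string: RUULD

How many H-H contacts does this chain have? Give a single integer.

Answer: 1

Derivation:
Positions: [(0, 0), (1, 0), (1, 1), (1, 2), (0, 2), (0, 1)]
H-H contact: residue 2 @(1,1) - residue 5 @(0, 1)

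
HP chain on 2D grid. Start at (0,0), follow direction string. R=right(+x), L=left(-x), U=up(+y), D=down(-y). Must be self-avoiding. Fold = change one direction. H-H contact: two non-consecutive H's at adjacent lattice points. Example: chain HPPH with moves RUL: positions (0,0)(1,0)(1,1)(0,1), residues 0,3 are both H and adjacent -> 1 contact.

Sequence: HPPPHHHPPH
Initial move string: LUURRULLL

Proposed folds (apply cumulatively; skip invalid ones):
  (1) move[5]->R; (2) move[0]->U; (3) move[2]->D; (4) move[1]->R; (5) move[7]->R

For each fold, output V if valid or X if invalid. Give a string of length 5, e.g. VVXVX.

Initial: LUURRULLL -> [(0, 0), (-1, 0), (-1, 1), (-1, 2), (0, 2), (1, 2), (1, 3), (0, 3), (-1, 3), (-2, 3)]
Fold 1: move[5]->R => LUURRRLLL INVALID (collision), skipped
Fold 2: move[0]->U => UUURRULLL VALID
Fold 3: move[2]->D => UUDRRULLL INVALID (collision), skipped
Fold 4: move[1]->R => URURRULLL VALID
Fold 5: move[7]->R => URURRULRL INVALID (collision), skipped

Answer: XVXVX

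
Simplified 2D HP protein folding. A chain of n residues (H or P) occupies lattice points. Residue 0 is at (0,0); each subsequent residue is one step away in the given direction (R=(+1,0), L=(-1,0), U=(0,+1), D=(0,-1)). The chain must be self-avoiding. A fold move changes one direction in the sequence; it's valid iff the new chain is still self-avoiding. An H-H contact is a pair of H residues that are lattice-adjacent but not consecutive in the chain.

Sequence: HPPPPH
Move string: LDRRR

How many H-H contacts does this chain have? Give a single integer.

Answer: 0

Derivation:
Positions: [(0, 0), (-1, 0), (-1, -1), (0, -1), (1, -1), (2, -1)]
No H-H contacts found.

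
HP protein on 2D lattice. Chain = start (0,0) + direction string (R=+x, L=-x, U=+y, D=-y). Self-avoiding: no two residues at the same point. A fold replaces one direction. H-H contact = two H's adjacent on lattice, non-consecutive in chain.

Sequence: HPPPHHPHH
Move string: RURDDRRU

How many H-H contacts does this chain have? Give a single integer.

Positions: [(0, 0), (1, 0), (1, 1), (2, 1), (2, 0), (2, -1), (3, -1), (4, -1), (4, 0)]
No H-H contacts found.

Answer: 0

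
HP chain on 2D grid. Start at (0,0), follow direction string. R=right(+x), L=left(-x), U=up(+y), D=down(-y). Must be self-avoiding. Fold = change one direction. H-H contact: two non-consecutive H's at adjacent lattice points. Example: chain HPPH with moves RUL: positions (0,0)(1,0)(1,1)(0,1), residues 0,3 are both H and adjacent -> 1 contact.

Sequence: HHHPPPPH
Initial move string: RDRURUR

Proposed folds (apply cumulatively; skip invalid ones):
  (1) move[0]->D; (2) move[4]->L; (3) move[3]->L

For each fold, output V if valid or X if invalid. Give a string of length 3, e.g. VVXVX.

Initial: RDRURUR -> [(0, 0), (1, 0), (1, -1), (2, -1), (2, 0), (3, 0), (3, 1), (4, 1)]
Fold 1: move[0]->D => DDRURUR VALID
Fold 2: move[4]->L => DDRULUR INVALID (collision), skipped
Fold 3: move[3]->L => DDRLRUR INVALID (collision), skipped

Answer: VXX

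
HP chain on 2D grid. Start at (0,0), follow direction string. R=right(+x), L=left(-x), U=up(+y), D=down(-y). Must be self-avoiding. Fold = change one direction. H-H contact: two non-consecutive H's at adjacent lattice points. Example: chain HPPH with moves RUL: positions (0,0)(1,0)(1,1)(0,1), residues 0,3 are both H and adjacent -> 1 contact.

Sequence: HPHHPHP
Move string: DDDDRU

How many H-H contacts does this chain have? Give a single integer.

Answer: 0

Derivation:
Positions: [(0, 0), (0, -1), (0, -2), (0, -3), (0, -4), (1, -4), (1, -3)]
No H-H contacts found.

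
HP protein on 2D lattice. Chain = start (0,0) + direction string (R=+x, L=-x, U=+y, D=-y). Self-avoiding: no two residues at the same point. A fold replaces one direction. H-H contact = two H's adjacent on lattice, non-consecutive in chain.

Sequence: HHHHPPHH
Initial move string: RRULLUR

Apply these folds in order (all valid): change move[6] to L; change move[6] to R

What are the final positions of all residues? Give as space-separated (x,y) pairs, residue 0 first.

Answer: (0,0) (1,0) (2,0) (2,1) (1,1) (0,1) (0,2) (1,2)

Derivation:
Initial moves: RRULLUR
Fold: move[6]->L => RRULLUL (positions: [(0, 0), (1, 0), (2, 0), (2, 1), (1, 1), (0, 1), (0, 2), (-1, 2)])
Fold: move[6]->R => RRULLUR (positions: [(0, 0), (1, 0), (2, 0), (2, 1), (1, 1), (0, 1), (0, 2), (1, 2)])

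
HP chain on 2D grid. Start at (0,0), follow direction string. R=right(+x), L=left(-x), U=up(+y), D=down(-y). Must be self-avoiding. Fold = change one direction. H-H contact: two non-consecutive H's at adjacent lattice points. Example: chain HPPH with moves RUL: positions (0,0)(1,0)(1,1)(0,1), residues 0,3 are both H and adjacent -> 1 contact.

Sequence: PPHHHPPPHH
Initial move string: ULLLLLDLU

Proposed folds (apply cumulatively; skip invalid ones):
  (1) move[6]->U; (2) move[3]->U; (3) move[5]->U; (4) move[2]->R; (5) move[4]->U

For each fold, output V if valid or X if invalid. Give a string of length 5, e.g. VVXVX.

Answer: VVVXV

Derivation:
Initial: ULLLLLDLU -> [(0, 0), (0, 1), (-1, 1), (-2, 1), (-3, 1), (-4, 1), (-5, 1), (-5, 0), (-6, 0), (-6, 1)]
Fold 1: move[6]->U => ULLLLLULU VALID
Fold 2: move[3]->U => ULLULLULU VALID
Fold 3: move[5]->U => ULLULUULU VALID
Fold 4: move[2]->R => ULRULUULU INVALID (collision), skipped
Fold 5: move[4]->U => ULLUUUULU VALID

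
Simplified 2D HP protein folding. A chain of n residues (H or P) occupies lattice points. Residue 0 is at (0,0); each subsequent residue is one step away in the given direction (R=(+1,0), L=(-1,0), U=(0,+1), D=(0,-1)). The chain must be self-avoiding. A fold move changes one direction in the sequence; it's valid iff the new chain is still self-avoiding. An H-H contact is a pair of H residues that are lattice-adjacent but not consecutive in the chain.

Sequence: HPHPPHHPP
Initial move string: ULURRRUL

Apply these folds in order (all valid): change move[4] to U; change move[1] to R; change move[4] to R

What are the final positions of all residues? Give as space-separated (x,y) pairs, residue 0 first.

Answer: (0,0) (0,1) (1,1) (1,2) (2,2) (3,2) (4,2) (4,3) (3,3)

Derivation:
Initial moves: ULURRRUL
Fold: move[4]->U => ULURURUL (positions: [(0, 0), (0, 1), (-1, 1), (-1, 2), (0, 2), (0, 3), (1, 3), (1, 4), (0, 4)])
Fold: move[1]->R => URURURUL (positions: [(0, 0), (0, 1), (1, 1), (1, 2), (2, 2), (2, 3), (3, 3), (3, 4), (2, 4)])
Fold: move[4]->R => URURRRUL (positions: [(0, 0), (0, 1), (1, 1), (1, 2), (2, 2), (3, 2), (4, 2), (4, 3), (3, 3)])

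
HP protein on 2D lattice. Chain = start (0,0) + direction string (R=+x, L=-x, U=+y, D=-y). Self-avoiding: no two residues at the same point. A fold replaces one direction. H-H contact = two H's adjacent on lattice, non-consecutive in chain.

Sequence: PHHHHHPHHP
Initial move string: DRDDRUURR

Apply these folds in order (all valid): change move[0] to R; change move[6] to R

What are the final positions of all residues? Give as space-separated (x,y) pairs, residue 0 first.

Initial moves: DRDDRUURR
Fold: move[0]->R => RRDDRUURR (positions: [(0, 0), (1, 0), (2, 0), (2, -1), (2, -2), (3, -2), (3, -1), (3, 0), (4, 0), (5, 0)])
Fold: move[6]->R => RRDDRURRR (positions: [(0, 0), (1, 0), (2, 0), (2, -1), (2, -2), (3, -2), (3, -1), (4, -1), (5, -1), (6, -1)])

Answer: (0,0) (1,0) (2,0) (2,-1) (2,-2) (3,-2) (3,-1) (4,-1) (5,-1) (6,-1)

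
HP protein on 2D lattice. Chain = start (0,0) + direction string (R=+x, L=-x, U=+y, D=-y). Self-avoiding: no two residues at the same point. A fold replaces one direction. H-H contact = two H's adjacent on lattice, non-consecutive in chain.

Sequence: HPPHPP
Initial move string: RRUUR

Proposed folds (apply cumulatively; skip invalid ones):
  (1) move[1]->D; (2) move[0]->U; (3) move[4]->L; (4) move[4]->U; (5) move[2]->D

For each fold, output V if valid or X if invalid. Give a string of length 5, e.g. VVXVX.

Initial: RRUUR -> [(0, 0), (1, 0), (2, 0), (2, 1), (2, 2), (3, 2)]
Fold 1: move[1]->D => RDUUR INVALID (collision), skipped
Fold 2: move[0]->U => URUUR VALID
Fold 3: move[4]->L => URUUL VALID
Fold 4: move[4]->U => URUUU VALID
Fold 5: move[2]->D => URDUU INVALID (collision), skipped

Answer: XVVVX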